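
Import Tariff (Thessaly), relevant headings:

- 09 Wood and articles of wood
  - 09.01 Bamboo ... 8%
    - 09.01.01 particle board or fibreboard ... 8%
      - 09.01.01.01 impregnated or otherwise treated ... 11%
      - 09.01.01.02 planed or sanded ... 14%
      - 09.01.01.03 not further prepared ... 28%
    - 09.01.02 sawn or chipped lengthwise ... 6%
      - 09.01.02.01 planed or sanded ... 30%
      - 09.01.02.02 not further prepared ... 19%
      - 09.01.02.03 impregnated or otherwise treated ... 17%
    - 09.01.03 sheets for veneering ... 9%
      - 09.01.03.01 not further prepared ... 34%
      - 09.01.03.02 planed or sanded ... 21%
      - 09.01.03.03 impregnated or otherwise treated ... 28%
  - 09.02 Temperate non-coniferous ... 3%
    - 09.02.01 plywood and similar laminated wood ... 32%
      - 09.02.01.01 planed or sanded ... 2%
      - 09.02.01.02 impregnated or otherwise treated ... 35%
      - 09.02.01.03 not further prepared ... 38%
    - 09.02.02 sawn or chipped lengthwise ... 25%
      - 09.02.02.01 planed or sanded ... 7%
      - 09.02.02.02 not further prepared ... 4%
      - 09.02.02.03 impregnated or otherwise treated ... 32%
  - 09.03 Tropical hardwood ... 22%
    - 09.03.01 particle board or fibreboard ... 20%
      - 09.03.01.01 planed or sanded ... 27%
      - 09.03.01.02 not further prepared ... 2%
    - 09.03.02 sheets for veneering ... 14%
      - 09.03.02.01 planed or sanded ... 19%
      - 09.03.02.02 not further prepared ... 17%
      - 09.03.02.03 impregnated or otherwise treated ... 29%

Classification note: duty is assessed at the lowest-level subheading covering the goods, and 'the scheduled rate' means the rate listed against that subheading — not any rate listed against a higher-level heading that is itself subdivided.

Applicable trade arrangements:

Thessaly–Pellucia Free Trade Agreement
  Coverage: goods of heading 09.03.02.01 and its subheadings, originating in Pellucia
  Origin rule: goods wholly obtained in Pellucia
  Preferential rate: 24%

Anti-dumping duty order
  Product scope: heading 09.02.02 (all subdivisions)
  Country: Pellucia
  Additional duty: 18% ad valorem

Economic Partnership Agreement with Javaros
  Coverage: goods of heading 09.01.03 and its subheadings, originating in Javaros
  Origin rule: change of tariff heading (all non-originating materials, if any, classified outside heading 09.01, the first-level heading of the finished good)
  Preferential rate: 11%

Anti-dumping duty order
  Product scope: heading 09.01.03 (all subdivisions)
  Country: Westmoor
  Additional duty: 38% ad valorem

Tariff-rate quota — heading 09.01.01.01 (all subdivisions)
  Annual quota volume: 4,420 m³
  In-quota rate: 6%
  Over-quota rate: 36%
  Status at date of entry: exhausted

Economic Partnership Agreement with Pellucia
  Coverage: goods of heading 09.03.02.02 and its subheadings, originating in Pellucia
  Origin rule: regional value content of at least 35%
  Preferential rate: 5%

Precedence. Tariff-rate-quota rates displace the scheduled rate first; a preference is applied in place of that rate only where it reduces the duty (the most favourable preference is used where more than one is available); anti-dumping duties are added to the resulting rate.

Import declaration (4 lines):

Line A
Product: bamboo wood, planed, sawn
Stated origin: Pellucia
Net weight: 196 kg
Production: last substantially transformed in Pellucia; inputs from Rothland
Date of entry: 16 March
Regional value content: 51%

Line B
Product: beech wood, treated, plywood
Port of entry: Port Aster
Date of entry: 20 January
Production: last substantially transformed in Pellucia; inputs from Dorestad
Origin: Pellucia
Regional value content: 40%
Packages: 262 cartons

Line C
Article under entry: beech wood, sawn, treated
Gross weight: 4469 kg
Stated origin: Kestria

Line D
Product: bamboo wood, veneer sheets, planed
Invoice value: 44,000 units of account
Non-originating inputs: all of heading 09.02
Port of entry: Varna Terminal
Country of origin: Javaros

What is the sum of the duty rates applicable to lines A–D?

Line A: bamboo → 09.01; sawn → 09.01.02; planed → 09.01.02.01. Scheduled 30%. Pellucia agreement on 09.03.02.01: 09.01.02.01 not covered; Pellucia agreement on 09.03.02.02: 09.01.02.01 not covered. → 30%.
Line B: beech → 09.02; plywood → 09.02.01; treated → 09.02.01.02. Scheduled 35%. Pellucia agreement on 09.03.02.01: 09.02.01.02 not covered; Pellucia agreement on 09.03.02.02: 09.02.01.02 not covered. → 35%.
Line C: beech → 09.02; sawn → 09.02.02; treated → 09.02.02.03. Scheduled 32%. No special measure applies. → 32%.
Line D: bamboo → 09.01; veneer sheets → 09.01.03; planed → 09.01.03.02. Scheduled 21%. Javaros agreement on 09.01.03: CTH met → 11% available; preferential 11%. → 11%.
Sum: 30% + 35% + 32% + 11% = 108%.

108%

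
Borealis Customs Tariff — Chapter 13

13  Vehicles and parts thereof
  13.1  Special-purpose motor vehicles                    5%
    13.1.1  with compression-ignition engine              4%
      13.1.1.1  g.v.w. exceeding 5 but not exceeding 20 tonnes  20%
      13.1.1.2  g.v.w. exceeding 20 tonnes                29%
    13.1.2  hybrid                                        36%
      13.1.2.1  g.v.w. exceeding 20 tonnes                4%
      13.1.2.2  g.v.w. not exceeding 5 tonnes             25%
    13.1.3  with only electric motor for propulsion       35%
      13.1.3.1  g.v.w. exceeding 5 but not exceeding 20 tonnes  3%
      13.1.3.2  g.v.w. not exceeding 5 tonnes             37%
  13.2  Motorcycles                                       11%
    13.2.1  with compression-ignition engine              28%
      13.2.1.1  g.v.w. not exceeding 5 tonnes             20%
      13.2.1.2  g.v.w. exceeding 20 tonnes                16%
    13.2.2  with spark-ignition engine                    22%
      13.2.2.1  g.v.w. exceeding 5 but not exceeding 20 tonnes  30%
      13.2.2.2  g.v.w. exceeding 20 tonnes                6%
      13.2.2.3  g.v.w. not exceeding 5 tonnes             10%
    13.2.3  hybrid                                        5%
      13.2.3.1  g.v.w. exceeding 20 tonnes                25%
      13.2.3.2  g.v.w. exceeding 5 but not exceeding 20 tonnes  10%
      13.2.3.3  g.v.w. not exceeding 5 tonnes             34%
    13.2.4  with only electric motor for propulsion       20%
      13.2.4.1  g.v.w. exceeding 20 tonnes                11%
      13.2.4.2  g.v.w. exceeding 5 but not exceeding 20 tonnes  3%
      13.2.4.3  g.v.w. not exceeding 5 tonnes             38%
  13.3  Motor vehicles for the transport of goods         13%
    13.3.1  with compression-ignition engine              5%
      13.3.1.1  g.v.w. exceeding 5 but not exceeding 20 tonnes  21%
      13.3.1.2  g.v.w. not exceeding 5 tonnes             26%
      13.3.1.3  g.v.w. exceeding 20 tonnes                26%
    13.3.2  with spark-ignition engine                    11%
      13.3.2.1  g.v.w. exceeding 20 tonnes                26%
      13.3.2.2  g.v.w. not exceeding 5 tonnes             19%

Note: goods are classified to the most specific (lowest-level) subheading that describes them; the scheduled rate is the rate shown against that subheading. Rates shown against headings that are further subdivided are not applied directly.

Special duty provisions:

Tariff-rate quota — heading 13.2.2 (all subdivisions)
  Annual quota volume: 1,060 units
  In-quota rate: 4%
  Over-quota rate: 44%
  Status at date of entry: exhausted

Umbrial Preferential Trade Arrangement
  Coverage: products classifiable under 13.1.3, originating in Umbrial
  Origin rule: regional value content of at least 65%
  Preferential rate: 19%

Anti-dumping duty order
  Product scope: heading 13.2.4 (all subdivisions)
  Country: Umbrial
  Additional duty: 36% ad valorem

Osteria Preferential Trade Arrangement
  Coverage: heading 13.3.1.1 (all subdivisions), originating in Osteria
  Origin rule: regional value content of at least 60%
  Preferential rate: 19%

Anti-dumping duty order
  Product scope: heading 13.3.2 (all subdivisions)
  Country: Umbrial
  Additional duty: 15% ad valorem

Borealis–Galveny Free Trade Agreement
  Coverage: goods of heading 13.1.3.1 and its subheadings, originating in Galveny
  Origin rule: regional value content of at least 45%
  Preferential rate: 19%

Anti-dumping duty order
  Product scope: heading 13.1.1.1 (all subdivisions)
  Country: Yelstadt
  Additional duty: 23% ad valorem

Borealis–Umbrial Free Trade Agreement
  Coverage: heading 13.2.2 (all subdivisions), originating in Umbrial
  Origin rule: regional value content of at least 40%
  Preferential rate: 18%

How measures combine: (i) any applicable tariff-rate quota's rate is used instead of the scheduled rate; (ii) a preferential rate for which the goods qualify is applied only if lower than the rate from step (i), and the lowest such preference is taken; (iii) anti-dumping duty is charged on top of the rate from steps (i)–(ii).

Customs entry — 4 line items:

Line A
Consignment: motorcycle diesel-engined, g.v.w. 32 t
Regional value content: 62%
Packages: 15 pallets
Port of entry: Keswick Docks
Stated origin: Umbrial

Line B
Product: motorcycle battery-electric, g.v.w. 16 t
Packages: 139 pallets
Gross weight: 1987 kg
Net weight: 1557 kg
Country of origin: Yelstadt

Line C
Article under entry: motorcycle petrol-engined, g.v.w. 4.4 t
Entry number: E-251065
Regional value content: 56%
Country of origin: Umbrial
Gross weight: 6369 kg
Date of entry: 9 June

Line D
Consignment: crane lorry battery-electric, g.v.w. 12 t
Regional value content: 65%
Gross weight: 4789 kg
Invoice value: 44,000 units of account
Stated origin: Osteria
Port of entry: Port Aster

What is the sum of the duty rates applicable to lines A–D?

Line A: motorcycle → 13.2; diesel-engined → 13.2.1; g.v.w. 32 t → 13.2.1.2. Scheduled 16%. Umbrial agreement on 13.1.3: 13.2.1.2 not covered; Umbrial agreement on 13.2.2: 13.2.1.2 not covered. → 16%.
Line B: motorcycle → 13.2; battery-electric → 13.2.4; g.v.w. 16 t → 13.2.4.2. Scheduled 3%. No special measure applies. → 3%.
Line C: motorcycle → 13.2; petrol-engined → 13.2.2; g.v.w. 4.4 t → 13.2.2.3. Scheduled 10%. quota on 13.2.2 exhausted → over-quota 44%; Umbrial agreement on 13.1.3: 13.2.2.3 not covered; Umbrial agreement on 13.2.2: RVC ≥ 40% → 18% available; preferential 18%. → 18%.
Line D: crane lorry → 13.1; battery-electric → 13.1.3; g.v.w. 12 t → 13.1.3.1. Scheduled 3%. Osteria agreement on 13.3.1.1: 13.1.3.1 not covered. → 3%.
Sum: 16% + 3% + 18% + 3% = 40%.

40%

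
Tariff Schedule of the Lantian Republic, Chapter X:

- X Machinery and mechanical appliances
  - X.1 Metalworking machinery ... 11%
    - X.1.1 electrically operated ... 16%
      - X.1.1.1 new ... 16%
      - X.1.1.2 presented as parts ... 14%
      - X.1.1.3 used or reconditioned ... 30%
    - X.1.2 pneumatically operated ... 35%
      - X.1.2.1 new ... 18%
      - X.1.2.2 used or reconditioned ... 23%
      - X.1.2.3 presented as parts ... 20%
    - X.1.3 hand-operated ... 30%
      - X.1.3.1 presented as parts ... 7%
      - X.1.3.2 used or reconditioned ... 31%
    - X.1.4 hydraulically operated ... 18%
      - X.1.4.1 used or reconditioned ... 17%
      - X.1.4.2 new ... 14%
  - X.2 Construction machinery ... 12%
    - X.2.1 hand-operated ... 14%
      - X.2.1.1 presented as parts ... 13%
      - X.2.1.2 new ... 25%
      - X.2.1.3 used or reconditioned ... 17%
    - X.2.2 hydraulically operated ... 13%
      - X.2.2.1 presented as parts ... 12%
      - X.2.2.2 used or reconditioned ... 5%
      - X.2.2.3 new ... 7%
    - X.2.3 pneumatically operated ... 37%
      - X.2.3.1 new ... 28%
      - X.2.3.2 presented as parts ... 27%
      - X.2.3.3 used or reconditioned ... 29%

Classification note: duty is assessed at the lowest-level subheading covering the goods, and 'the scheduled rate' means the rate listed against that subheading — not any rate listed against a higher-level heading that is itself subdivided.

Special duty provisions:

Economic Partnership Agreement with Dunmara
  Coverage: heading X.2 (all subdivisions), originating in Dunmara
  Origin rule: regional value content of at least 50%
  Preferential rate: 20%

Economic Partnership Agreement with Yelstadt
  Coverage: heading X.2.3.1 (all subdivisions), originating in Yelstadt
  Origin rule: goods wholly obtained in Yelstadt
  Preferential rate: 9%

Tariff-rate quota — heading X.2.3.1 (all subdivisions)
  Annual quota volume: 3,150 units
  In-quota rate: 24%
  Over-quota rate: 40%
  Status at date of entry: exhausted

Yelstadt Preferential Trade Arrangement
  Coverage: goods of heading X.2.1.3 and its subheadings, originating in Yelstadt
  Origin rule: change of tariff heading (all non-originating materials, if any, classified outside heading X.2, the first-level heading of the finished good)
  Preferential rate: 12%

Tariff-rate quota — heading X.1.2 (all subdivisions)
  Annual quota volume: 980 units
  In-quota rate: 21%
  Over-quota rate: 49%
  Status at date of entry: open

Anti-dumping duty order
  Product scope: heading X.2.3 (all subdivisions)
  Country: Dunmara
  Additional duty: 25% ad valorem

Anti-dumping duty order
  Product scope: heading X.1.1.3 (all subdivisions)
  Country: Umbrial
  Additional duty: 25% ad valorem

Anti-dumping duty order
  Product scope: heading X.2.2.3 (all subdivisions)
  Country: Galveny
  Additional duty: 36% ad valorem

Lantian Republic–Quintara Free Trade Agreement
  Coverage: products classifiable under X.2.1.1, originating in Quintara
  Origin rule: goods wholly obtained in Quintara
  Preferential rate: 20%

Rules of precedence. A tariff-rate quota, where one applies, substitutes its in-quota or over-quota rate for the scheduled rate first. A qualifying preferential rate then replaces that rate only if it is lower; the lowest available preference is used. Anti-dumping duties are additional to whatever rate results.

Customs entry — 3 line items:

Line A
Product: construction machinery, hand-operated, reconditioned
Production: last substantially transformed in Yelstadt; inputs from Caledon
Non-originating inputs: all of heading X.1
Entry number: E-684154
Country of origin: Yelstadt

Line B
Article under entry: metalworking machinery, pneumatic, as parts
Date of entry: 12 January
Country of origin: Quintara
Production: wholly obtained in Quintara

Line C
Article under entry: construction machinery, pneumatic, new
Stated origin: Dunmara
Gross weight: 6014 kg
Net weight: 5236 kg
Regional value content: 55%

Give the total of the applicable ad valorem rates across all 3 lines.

78%

Line A: construction → X.2; hand-operated → X.2.1; reconditioned → X.2.1.3. Scheduled 17%. Yelstadt agreement on X.2.3.1: X.2.1.3 not covered; Yelstadt agreement on X.2.1.3: CTH met → 12% available; preferential 12%. → 12%.
Line B: metalworking → X.1; pneumatic → X.1.2; as parts → X.1.2.3. Scheduled 20%. quota on X.1.2 open → in-quota 21%; Quintara agreement on X.2.1.1: X.1.2.3 not covered. → 21%.
Line C: construction → X.2; pneumatic → X.2.3; new → X.2.3.1. Scheduled 28%. quota on X.2.3.1 exhausted → over-quota 40%; Dunmara agreement on X.2: RVC ≥ 50% → 20% available; preferential 20%; anti-dumping (Dunmara, X.2.3): +25%; total 20% + 25% = 45%. → 45%.
Sum: 12% + 21% + 45% = 78%.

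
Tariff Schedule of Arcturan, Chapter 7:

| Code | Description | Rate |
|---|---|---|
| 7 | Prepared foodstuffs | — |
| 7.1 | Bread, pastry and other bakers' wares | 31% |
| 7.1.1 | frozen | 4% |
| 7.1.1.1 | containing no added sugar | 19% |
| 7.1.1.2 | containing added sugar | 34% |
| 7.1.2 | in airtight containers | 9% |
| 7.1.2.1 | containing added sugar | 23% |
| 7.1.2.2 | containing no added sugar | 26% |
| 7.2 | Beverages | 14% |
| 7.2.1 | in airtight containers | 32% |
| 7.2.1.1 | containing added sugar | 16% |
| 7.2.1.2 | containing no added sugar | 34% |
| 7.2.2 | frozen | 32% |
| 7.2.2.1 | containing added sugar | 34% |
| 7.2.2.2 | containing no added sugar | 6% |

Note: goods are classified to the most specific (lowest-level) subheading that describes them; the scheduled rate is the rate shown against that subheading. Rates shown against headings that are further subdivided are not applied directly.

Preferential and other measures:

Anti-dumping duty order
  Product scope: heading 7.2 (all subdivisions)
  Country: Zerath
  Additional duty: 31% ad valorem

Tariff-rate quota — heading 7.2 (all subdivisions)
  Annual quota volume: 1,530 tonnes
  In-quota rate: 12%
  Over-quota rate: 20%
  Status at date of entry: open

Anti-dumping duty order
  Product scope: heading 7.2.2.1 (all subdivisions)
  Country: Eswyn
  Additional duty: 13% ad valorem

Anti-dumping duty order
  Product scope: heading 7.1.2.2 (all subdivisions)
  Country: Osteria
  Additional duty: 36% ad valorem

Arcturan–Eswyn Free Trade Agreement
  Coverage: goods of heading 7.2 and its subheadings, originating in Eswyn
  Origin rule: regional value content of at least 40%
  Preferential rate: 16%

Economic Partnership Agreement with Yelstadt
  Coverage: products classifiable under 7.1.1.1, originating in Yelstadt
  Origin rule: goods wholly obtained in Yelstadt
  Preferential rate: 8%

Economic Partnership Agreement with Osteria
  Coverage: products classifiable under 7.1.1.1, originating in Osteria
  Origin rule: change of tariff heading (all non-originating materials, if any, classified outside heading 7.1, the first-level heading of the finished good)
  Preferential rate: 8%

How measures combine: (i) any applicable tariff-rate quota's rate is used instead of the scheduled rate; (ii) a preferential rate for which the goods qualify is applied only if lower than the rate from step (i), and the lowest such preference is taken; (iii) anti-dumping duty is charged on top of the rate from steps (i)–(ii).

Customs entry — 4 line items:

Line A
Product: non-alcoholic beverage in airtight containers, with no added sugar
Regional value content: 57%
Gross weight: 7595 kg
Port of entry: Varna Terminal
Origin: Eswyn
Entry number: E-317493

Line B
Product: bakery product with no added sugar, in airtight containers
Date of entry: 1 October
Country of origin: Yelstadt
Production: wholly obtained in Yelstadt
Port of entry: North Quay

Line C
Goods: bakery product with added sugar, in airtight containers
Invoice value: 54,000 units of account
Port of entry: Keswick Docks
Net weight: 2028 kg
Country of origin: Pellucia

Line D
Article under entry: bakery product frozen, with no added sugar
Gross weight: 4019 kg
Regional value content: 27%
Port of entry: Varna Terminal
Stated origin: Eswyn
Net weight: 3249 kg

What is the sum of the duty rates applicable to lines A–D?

Line A: non-alcoholic beverage → 7.2; in airtight containers → 7.2.1; with no added sugar → 7.2.1.2. Scheduled 34%. quota on 7.2 open → in-quota 12%; Eswyn agreement on 7.2: RVC ≥ 40% → 16% available; preference 16% not lower than 12% → no reduction. → 12%.
Line B: bakery product → 7.1; in airtight containers → 7.1.2; with no added sugar → 7.1.2.2. Scheduled 26%. Yelstadt agreement on 7.1.1.1: 7.1.2.2 not covered. → 26%.
Line C: bakery product → 7.1; in airtight containers → 7.1.2; with added sugar → 7.1.2.1. Scheduled 23%. No special measure applies. → 23%.
Line D: bakery product → 7.1; frozen → 7.1.1; with no added sugar → 7.1.1.1. Scheduled 19%. Eswyn agreement on 7.2: 7.1.1.1 not covered. → 19%.
Sum: 12% + 26% + 23% + 19% = 80%.

80%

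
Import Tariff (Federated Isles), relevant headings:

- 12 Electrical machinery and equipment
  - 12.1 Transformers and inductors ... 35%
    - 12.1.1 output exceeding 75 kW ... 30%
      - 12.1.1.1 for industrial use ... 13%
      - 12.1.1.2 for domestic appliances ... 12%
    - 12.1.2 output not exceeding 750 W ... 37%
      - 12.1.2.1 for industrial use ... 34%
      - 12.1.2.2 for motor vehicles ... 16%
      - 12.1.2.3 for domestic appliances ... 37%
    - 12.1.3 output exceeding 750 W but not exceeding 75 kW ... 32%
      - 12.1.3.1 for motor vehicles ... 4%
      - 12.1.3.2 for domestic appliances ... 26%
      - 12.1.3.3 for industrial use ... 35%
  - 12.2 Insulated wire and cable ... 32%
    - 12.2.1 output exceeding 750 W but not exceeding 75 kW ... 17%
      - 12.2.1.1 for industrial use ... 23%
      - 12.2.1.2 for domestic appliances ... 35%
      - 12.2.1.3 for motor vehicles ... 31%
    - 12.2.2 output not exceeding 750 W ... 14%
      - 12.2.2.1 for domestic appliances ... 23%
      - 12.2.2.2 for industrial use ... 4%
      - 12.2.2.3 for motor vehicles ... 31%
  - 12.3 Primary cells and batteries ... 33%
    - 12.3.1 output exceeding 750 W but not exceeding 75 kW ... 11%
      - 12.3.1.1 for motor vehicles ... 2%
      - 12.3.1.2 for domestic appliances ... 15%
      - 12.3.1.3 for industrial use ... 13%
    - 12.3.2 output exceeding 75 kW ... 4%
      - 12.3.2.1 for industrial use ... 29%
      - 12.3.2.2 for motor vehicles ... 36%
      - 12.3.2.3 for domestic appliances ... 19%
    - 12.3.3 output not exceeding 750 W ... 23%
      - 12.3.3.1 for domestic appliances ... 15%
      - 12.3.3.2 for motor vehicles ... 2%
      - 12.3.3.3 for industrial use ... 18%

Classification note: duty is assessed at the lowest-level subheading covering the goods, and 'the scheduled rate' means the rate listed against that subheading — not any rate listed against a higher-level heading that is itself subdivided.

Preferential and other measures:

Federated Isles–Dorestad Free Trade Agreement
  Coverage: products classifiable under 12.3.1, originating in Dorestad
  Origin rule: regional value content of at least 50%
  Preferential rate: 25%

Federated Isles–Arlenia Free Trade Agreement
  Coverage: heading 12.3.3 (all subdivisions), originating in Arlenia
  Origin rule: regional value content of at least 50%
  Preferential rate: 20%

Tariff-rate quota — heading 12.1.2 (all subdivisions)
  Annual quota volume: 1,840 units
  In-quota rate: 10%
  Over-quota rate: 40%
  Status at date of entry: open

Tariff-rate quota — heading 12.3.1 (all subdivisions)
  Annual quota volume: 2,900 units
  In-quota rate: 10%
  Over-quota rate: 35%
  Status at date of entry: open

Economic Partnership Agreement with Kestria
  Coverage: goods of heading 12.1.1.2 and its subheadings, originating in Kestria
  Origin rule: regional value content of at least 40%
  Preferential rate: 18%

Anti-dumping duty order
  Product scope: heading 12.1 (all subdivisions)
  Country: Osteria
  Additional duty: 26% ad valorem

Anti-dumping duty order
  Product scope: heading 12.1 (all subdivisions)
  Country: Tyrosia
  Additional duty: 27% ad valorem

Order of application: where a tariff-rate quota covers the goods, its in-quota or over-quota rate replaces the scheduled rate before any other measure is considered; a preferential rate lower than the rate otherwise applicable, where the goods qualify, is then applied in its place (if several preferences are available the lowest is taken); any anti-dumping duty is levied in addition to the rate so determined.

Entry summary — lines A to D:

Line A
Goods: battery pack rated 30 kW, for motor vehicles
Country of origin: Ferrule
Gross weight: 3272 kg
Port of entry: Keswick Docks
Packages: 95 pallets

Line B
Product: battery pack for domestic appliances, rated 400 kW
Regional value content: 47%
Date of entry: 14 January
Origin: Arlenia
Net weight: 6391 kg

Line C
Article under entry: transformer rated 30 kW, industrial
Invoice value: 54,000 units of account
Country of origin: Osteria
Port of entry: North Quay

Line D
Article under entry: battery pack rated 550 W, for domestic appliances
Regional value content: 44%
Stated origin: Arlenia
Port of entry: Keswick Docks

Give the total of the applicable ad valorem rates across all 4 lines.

105%

Line A: battery pack → 12.3; rated 30 kW → 12.3.1; for motor vehicles → 12.3.1.1. Scheduled 2%. quota on 12.3.1 open → in-quota 10%. → 10%.
Line B: battery pack → 12.3; rated 400 kW → 12.3.2; for domestic appliances → 12.3.2.3. Scheduled 19%. Arlenia agreement on 12.3.3: 12.3.2.3 not covered. → 19%.
Line C: transformer → 12.1; rated 30 kW → 12.1.3; industrial → 12.1.3.3. Scheduled 35%. anti-dumping (Osteria, 12.1): +26%; total 35% + 26% = 61%. → 61%.
Line D: battery pack → 12.3; rated 550 W → 12.3.3; for domestic appliances → 12.3.3.1. Scheduled 15%. Arlenia agreement on 12.3.3: RVC < 50%. → 15%.
Sum: 10% + 19% + 61% + 15% = 105%.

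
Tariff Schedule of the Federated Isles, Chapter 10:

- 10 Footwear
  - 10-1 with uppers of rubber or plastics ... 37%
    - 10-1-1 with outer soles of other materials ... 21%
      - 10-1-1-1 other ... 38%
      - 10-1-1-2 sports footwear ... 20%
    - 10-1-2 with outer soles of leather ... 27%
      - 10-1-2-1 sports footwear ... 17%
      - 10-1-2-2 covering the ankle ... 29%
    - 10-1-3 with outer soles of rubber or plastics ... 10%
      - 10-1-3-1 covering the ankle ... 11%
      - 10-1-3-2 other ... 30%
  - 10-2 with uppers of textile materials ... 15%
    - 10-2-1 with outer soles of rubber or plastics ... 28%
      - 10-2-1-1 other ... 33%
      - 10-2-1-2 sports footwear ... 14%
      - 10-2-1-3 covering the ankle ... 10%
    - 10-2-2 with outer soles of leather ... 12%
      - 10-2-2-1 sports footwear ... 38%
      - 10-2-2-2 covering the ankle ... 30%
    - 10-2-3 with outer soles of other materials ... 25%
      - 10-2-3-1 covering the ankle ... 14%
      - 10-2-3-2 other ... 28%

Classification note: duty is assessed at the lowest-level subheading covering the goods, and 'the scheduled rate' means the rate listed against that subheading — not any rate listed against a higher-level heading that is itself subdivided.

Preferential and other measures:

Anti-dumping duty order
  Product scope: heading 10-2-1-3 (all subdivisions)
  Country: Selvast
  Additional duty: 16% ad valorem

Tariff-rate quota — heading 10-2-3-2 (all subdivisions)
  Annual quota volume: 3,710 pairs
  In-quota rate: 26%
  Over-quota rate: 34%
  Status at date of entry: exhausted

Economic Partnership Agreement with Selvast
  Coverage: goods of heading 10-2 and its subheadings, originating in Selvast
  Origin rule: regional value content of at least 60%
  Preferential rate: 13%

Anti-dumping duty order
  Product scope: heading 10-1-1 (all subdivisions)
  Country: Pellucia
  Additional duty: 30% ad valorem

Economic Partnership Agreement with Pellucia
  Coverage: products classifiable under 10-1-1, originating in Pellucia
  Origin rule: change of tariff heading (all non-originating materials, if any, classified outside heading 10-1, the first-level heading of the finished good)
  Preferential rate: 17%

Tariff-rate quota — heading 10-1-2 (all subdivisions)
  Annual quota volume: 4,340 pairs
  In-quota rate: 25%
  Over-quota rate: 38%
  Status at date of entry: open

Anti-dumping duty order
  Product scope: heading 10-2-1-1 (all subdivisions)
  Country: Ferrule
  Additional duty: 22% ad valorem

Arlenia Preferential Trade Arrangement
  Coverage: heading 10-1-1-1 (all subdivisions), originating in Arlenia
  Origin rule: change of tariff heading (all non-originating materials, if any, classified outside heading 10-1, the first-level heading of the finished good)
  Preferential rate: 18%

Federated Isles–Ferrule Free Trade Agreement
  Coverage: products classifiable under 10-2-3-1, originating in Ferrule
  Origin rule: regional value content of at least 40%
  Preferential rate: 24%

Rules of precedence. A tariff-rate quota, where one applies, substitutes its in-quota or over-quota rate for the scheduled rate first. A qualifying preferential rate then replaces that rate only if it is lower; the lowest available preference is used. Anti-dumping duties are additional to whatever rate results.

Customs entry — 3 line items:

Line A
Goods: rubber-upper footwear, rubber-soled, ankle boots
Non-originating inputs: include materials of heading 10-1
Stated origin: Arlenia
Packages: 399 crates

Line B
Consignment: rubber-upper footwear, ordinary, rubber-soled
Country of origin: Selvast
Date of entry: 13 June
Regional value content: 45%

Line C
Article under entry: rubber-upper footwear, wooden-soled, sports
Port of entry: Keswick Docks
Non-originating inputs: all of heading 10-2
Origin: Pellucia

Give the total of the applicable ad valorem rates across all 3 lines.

Line A: rubber-upper → 10-1; rubber-soled → 10-1-3; ankle boots → 10-1-3-1. Scheduled 11%. Arlenia agreement on 10-1-1-1: 10-1-3-1 not covered. → 11%.
Line B: rubber-upper → 10-1; rubber-soled → 10-1-3; ordinary → 10-1-3-2. Scheduled 30%. Selvast agreement on 10-2: 10-1-3-2 not covered. → 30%.
Line C: rubber-upper → 10-1; wooden-soled → 10-1-1; sports → 10-1-1-2. Scheduled 20%. Pellucia agreement on 10-1-1: CTH met → 17% available; preferential 17%; anti-dumping (Pellucia, 10-1-1): +30%; total 17% + 30% = 47%. → 47%.
Sum: 11% + 30% + 47% = 88%.

88%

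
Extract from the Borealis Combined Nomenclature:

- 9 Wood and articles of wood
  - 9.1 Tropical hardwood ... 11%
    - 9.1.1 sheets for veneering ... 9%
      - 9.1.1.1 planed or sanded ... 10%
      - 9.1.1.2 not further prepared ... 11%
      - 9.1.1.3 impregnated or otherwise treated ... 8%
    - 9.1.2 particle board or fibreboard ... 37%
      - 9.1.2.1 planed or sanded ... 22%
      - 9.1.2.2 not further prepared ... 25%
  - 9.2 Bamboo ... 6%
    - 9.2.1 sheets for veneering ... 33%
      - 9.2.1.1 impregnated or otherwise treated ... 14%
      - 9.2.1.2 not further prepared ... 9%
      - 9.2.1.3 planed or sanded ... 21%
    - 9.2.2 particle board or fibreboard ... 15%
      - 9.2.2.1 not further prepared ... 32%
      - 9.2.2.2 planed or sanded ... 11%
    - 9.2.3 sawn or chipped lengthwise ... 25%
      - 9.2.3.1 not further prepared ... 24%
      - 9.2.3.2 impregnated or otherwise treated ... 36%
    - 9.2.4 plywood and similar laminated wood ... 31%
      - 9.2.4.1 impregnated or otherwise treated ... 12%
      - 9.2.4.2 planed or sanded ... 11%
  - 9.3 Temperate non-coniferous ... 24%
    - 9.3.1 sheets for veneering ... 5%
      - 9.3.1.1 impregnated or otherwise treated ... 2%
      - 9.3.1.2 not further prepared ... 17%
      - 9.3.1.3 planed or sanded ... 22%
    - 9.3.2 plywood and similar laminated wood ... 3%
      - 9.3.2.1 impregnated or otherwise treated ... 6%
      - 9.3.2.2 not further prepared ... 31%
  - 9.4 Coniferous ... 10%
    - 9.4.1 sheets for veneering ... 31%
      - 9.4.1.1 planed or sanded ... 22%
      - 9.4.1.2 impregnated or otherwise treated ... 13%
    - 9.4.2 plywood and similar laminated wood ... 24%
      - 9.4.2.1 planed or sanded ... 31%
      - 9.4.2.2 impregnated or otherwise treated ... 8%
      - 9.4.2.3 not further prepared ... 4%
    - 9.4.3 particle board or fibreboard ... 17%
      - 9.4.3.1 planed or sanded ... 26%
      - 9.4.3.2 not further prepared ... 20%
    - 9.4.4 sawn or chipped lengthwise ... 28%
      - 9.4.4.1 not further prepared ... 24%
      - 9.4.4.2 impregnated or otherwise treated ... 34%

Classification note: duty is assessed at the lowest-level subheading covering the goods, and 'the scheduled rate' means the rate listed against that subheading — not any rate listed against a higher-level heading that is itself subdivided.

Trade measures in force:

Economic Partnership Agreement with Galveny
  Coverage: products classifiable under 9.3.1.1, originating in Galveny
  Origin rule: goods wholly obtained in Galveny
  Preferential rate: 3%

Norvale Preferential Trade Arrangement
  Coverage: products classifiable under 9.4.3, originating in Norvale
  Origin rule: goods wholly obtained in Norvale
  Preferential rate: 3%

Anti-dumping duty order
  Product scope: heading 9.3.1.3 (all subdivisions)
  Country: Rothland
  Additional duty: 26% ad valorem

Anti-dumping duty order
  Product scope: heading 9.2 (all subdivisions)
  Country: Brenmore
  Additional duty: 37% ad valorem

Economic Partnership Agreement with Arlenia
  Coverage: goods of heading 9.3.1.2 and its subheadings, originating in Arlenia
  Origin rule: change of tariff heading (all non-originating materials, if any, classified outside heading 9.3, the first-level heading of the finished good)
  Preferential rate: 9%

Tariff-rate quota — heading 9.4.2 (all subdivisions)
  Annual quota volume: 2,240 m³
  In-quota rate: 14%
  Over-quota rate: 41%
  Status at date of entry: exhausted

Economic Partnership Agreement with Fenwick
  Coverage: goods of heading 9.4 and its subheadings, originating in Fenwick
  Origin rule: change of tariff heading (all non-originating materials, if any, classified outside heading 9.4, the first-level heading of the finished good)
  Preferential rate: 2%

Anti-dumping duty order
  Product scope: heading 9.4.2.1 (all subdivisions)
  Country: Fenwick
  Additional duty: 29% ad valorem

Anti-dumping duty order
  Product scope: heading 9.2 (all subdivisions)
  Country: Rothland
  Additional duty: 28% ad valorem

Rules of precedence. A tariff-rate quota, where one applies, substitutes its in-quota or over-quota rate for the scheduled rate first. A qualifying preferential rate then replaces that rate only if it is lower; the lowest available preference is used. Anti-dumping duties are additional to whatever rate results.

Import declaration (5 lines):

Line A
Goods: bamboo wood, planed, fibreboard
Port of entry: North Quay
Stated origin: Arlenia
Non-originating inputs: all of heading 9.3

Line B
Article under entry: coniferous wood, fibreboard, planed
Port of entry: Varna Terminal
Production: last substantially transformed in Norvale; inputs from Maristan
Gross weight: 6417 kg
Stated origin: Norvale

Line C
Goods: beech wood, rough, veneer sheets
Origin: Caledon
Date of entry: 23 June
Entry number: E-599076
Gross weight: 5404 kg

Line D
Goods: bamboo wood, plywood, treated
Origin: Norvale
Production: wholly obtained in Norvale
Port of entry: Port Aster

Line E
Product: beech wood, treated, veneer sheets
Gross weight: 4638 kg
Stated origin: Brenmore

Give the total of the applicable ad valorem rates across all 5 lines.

Line A: bamboo → 9.2; fibreboard → 9.2.2; planed → 9.2.2.2. Scheduled 11%. Arlenia agreement on 9.3.1.2: 9.2.2.2 not covered. → 11%.
Line B: coniferous → 9.4; fibreboard → 9.4.3; planed → 9.4.3.1. Scheduled 26%. Norvale agreement on 9.4.3: not wholly obtained. → 26%.
Line C: beech → 9.3; veneer sheets → 9.3.1; rough → 9.3.1.2. Scheduled 17%. No special measure applies. → 17%.
Line D: bamboo → 9.2; plywood → 9.2.4; treated → 9.2.4.1. Scheduled 12%. Norvale agreement on 9.4.3: 9.2.4.1 not covered. → 12%.
Line E: beech → 9.3; veneer sheets → 9.3.1; treated → 9.3.1.1. Scheduled 2%. No special measure applies. → 2%.
Sum: 11% + 26% + 17% + 12% + 2% = 68%.

68%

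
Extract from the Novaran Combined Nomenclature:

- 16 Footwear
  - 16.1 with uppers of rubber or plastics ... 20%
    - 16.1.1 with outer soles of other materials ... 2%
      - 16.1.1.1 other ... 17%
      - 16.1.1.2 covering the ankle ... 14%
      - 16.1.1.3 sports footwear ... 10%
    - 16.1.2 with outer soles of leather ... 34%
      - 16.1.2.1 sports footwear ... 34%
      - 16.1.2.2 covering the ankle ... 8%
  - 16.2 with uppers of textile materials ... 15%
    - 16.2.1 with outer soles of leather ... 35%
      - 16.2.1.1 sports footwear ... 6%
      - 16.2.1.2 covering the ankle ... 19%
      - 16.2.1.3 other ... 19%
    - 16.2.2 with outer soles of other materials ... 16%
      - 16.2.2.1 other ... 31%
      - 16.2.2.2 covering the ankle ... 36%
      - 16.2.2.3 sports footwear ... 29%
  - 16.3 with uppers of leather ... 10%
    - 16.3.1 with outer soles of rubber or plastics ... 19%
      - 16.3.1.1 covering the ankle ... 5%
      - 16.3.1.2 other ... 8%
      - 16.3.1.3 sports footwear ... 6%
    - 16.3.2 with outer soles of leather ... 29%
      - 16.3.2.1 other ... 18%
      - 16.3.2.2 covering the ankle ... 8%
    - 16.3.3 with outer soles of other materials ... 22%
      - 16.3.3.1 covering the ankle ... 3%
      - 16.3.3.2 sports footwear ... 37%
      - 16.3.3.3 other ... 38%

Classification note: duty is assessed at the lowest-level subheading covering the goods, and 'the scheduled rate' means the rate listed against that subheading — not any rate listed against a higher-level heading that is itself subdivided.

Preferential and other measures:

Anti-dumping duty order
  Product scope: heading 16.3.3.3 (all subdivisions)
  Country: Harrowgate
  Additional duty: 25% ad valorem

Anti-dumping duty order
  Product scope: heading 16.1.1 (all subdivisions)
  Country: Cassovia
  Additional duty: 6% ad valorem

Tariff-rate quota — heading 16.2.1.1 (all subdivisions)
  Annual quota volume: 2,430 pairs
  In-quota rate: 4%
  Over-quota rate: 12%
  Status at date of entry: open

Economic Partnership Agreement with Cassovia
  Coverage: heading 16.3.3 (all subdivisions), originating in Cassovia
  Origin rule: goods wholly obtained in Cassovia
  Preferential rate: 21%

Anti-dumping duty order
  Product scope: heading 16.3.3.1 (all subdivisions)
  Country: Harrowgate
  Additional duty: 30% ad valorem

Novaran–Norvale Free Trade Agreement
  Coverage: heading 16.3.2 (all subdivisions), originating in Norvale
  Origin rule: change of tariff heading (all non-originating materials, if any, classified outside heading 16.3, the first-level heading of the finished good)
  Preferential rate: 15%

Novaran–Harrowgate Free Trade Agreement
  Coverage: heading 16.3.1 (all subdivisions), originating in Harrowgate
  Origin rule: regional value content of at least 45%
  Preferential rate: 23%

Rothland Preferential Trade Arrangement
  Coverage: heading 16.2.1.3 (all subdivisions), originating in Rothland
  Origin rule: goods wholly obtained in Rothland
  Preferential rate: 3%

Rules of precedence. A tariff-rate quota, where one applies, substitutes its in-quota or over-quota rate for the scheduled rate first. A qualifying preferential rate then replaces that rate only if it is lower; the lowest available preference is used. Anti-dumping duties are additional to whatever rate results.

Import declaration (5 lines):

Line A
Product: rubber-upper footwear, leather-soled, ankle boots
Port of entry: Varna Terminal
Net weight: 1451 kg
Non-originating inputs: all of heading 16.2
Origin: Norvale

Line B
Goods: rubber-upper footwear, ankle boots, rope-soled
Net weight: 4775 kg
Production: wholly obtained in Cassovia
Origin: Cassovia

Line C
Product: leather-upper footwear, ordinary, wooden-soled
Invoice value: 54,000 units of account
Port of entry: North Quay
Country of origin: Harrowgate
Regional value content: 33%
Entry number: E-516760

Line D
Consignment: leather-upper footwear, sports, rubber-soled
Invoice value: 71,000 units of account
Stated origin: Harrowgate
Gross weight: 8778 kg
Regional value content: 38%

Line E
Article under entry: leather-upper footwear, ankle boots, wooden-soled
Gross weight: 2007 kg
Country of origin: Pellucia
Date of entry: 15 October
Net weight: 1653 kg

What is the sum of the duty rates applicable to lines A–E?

100%

Line A: rubber-upper → 16.1; leather-soled → 16.1.2; ankle boots → 16.1.2.2. Scheduled 8%. Norvale agreement on 16.3.2: 16.1.2.2 not covered. → 8%.
Line B: rubber-upper → 16.1; rope-soled → 16.1.1; ankle boots → 16.1.1.2. Scheduled 14%. Cassovia agreement on 16.3.3: 16.1.1.2 not covered; anti-dumping (Cassovia, 16.1.1): +6%; total 14% + 6% = 20%. → 20%.
Line C: leather-upper → 16.3; wooden-soled → 16.3.3; ordinary → 16.3.3.3. Scheduled 38%. Harrowgate agreement on 16.3.1: 16.3.3.3 not covered; anti-dumping (Harrowgate, 16.3.3.3): +25%; total 38% + 25% = 63%. → 63%.
Line D: leather-upper → 16.3; rubber-soled → 16.3.1; sports → 16.3.1.3. Scheduled 6%. Harrowgate agreement on 16.3.1: RVC < 45%. → 6%.
Line E: leather-upper → 16.3; wooden-soled → 16.3.3; ankle boots → 16.3.3.1. Scheduled 3%. No special measure applies. → 3%.
Sum: 8% + 20% + 63% + 6% + 3% = 100%.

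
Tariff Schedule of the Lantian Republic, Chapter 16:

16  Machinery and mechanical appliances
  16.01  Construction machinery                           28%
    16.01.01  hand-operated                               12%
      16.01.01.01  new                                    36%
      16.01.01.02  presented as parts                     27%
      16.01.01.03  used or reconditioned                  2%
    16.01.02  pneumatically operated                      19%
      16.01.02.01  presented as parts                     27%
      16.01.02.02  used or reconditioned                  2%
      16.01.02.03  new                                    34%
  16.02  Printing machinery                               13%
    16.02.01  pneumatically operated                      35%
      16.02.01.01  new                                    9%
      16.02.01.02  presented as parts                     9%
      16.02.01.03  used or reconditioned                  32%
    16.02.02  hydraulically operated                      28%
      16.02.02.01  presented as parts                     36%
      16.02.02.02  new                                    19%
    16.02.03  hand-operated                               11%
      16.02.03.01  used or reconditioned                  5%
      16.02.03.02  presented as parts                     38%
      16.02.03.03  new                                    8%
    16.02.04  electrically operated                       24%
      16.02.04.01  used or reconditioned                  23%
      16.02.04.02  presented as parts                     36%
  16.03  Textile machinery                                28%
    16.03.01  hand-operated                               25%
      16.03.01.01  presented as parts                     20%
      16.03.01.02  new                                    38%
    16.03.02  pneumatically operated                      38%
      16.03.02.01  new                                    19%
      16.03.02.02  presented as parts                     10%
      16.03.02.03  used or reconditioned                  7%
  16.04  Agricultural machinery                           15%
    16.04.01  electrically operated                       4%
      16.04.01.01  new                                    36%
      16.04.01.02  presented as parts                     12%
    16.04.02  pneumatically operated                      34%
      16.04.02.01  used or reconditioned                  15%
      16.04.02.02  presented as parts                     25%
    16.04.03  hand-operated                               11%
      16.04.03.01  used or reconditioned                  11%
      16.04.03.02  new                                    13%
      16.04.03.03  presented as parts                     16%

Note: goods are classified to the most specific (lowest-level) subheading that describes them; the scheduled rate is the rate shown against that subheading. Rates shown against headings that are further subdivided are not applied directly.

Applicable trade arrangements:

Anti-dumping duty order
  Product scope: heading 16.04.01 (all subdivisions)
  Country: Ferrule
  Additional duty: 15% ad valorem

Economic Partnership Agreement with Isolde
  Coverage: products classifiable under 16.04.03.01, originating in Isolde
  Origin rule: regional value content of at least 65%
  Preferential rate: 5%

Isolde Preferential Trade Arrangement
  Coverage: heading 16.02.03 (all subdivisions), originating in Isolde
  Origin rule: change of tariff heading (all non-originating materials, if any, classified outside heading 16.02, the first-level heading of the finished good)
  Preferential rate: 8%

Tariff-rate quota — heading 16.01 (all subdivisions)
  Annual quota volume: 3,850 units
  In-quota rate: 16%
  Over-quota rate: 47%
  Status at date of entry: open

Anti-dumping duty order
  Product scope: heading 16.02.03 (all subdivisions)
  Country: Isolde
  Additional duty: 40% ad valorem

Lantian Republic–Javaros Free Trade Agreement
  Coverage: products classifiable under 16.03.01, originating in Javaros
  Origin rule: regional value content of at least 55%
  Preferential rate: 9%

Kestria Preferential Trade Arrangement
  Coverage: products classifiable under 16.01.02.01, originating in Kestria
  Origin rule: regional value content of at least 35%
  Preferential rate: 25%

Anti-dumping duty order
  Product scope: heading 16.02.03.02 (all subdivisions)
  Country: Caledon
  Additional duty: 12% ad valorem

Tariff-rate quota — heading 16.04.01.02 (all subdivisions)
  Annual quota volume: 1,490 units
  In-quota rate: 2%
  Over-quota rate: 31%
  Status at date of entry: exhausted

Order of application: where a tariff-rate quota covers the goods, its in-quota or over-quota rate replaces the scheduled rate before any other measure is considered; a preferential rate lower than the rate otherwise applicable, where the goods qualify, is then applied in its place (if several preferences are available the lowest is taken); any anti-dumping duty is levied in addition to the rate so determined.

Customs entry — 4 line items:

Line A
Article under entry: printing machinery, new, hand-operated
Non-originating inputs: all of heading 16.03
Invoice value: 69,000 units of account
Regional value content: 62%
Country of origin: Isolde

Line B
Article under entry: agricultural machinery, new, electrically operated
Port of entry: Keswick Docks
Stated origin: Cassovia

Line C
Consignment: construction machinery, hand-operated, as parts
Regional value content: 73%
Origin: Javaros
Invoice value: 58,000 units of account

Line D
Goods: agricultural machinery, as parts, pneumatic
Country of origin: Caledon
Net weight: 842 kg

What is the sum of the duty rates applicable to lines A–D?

Line A: printing → 16.02; hand-operated → 16.02.03; new → 16.02.03.03. Scheduled 8%. Isolde agreement on 16.04.03.01: 16.02.03.03 not covered; Isolde agreement on 16.02.03: CTH met → 8% available; preference 8% not lower than 8% → no reduction; anti-dumping (Isolde, 16.02.03): +40%; total 8% + 40% = 48%. → 48%.
Line B: agricultural → 16.04; electrically operated → 16.04.01; new → 16.04.01.01. Scheduled 36%. No special measure applies. → 36%.
Line C: construction → 16.01; hand-operated → 16.01.01; as parts → 16.01.01.02. Scheduled 27%. quota on 16.01 open → in-quota 16%; Javaros agreement on 16.03.01: 16.01.01.02 not covered. → 16%.
Line D: agricultural → 16.04; pneumatic → 16.04.02; as parts → 16.04.02.02. Scheduled 25%. No special measure applies. → 25%.
Sum: 48% + 36% + 16% + 25% = 125%.

125%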